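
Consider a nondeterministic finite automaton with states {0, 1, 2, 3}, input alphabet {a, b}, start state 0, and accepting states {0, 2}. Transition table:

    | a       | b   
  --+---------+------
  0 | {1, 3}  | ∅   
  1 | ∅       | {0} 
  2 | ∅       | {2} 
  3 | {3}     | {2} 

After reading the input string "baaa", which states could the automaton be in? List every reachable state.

Start in {0}.
Read 'b': 0→∅; now ∅.
The set is empty and remains empty for the remaining 3 symbols.

∅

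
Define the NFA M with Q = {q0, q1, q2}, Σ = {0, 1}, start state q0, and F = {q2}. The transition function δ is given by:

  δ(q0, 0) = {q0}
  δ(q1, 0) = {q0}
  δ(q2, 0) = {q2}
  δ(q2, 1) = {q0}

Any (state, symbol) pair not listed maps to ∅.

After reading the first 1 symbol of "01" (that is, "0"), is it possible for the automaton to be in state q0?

Yes

Start in {q0}.
Read '0': {q0} → {q0}.
State q0 is in {q0}.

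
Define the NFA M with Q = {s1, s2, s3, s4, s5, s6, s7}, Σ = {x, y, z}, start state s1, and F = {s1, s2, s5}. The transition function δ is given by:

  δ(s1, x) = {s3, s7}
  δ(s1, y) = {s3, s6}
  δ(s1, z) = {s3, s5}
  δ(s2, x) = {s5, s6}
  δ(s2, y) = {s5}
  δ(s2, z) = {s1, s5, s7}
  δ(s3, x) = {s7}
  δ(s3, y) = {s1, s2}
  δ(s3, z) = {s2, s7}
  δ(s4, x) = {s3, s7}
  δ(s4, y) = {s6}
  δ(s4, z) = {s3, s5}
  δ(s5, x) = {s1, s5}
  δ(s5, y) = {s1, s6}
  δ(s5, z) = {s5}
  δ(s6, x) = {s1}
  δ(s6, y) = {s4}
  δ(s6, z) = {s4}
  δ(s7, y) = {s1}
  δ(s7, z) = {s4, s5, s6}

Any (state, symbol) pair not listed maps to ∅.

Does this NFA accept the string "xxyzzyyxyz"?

Start in {s1}.
Read 'x': s1→{s3, s7}; now {s3, s7}.
Read 'x': s3→{s7}, s7→∅; now {s7}.
Read 'y': s7→{s1}; now {s1}.
Read 'z': s1→{s3, s5}; now {s3, s5}.
Read 'z': s3→{s2, s7}, s5→{s5}; now {s2, s5, s7}.
Read 'y': s2→{s5}, s5→{s1, s6}, s7→{s1}; now {s1, s5, s6}.
Read 'y': s1→{s3, s6}, s5→{s1, s6}, s6→{s4}; now {s1, s3, s4, s6}.
Read 'x': s1→{s3, s7}, s3→{s7}, s4→{s3, s7}, s6→{s1}; now {s1, s3, s7}.
Read 'y': s1→{s3, s6}, s3→{s1, s2}, s7→{s1}; now {s1, s2, s3, s6}.
Read 'z': s1→{s3, s5}, s2→{s1, s5, s7}, s3→{s2, s7}, s6→{s4}; now {s1, s2, s3, s4, s5, s7}.
The final set {s1, s2, s3, s4, s5, s7} contains the accepting states s1, s2, s5.

Yes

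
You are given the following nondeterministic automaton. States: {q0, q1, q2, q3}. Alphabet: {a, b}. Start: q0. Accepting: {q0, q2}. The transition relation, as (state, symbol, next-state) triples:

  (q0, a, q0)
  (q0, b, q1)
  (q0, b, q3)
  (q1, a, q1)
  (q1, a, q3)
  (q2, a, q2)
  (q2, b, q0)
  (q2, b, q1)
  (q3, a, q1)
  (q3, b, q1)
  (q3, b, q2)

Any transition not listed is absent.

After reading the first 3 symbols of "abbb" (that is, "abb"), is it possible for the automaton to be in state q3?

Start in {q0}.
Read 'a': {q0} → {q0}.
Read 'b': {q0} → {q1, q3}.
Read 'b': {q1, q3} → {q1, q2}.
State q3 is not in {q1, q2}.

No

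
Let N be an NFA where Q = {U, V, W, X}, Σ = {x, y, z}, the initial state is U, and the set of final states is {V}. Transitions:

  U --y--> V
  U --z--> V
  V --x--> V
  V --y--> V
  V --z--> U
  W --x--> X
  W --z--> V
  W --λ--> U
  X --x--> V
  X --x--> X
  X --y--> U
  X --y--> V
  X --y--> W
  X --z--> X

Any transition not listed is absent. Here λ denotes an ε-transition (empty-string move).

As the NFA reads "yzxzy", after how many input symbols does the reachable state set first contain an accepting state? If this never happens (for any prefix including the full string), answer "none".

1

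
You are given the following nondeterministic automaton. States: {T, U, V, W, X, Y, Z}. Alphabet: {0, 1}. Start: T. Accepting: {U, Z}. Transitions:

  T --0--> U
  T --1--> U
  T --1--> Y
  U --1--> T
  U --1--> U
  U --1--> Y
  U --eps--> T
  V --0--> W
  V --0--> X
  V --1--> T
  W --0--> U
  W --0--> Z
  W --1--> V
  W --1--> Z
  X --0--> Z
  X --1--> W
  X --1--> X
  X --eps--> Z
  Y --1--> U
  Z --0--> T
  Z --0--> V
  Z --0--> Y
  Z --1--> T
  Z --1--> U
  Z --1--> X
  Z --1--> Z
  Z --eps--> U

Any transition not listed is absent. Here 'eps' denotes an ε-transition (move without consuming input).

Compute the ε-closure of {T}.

{T}

Begin with {T}.
No ε-moves leave this set, so the closure equals the set itself.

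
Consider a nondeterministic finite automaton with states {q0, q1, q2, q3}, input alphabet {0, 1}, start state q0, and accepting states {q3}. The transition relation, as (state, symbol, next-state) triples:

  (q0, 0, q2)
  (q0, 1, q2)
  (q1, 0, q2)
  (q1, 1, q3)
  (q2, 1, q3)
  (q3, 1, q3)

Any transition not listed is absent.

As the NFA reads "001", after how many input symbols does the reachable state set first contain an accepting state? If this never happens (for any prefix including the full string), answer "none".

none

Start in {q0}.
Read '0': q0→{q2}; now {q2}.
Read '0': q2→∅; now ∅.
The set is empty and remains empty for the remaining 1 symbol.
No reachable set along the way intersects F.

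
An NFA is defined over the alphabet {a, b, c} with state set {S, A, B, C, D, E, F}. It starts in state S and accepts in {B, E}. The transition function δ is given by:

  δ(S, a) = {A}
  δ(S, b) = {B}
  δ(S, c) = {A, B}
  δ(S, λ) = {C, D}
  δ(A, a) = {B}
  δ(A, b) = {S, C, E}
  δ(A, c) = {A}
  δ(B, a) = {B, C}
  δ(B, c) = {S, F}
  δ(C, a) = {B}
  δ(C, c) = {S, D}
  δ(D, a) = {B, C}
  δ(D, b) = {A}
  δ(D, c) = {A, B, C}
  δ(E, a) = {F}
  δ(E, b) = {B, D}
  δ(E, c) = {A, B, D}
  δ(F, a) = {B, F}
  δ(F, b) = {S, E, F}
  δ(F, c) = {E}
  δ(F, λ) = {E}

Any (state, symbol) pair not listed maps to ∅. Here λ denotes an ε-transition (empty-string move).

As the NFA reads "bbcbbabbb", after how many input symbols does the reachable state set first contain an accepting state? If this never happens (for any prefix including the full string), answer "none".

Start: ε-closure({S}) = {S, C, D}.
Read 'b': S→{B}, C→∅, D→{A}; now {A, B}.
None of the earlier sets intersect F, but {A, B} does.

1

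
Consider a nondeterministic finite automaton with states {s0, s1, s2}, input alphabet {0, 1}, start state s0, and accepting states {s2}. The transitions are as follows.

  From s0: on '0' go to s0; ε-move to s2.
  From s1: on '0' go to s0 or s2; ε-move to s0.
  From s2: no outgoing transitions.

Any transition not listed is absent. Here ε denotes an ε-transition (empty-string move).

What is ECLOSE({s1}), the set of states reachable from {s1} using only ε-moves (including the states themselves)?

Begin with {s1}.
ε-move s1 → s0; add s0.
ε-move s0 → s2; add s2.

{s0, s1, s2}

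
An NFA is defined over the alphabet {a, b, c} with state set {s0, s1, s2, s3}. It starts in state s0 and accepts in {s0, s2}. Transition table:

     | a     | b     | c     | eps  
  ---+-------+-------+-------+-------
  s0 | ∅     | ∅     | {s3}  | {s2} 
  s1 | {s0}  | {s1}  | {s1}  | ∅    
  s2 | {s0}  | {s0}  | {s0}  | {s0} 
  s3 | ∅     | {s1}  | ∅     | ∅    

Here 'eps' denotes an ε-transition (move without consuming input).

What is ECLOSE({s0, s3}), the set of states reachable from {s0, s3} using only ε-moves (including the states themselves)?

{s0, s2, s3}

Begin with {s0, s3}.
ε-move s0 → s2; add s2.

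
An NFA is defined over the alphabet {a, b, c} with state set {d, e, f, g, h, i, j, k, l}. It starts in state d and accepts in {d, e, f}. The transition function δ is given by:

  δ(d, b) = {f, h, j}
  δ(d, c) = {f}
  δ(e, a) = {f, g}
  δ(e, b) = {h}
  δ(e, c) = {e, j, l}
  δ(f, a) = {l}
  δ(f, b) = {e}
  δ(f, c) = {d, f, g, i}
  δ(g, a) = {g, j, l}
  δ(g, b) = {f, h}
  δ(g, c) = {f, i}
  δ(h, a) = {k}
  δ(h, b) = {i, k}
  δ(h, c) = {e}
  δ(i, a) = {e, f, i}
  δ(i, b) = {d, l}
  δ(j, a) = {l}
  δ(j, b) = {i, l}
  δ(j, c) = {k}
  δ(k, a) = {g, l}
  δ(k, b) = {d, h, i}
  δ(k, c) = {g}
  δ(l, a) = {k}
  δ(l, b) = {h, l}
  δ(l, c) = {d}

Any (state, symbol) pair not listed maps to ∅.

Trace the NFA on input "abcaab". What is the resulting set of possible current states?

∅

Start in {d}.
Read 'a': d→∅; now ∅.
The set is empty and remains empty for the remaining 5 symbols.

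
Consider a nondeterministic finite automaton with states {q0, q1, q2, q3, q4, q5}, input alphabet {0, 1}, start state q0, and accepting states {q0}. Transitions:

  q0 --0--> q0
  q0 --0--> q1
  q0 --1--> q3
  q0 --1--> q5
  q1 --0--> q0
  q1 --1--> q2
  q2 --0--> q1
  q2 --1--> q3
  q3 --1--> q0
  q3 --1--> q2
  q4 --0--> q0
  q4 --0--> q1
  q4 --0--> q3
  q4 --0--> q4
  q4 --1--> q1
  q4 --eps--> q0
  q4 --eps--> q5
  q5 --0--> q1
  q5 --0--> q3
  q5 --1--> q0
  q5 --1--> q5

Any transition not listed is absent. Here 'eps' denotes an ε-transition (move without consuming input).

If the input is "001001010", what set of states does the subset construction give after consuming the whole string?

Start in {q0}.
Read '0': {q0} → {q0, q1}.
Read '0': {q0, q1} → {q0, q1}.
Read '1': {q0, q1} → {q2, q3, q5}.
Read '0': {q2, q3, q5} → {q1, q3}.
Read '0': {q1, q3} → {q0}.
Read '1': {q0} → {q3, q5}.
Read '0': {q3, q5} → {q1, q3}.
Read '1': {q1, q3} → {q0, q2}.
Read '0': {q0, q2} → {q0, q1}.

{q0, q1}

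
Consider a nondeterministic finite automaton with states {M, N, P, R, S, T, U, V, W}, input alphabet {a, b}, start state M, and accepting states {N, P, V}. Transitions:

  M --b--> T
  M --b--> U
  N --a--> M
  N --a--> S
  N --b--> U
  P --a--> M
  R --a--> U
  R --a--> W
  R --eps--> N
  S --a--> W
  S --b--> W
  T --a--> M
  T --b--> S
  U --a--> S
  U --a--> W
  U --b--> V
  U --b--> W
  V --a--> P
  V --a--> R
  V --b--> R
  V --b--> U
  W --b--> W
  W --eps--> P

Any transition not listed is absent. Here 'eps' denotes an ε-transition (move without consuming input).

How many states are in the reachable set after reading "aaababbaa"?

Start in {M}.
Read 'a': M→∅; now ∅.
The set is empty and remains empty for the remaining 8 symbols.
That set has 0 states.

0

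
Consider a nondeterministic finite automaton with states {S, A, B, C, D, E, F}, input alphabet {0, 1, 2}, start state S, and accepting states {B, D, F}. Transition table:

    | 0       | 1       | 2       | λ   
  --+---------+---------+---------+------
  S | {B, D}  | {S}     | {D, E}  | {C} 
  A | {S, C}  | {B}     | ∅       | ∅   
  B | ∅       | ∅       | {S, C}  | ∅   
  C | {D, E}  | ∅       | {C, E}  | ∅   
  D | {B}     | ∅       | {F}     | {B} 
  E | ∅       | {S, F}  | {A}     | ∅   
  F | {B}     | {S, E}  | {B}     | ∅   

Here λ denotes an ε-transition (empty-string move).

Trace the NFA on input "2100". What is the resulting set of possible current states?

Start: ε-closure({S}) = {S, C}.
Read '2': {S, C} → {B, C, D, E}.
Read '1': {B, C, D, E} → {S, C, F}.
Read '0': {S, C, F} → {B, D, E}.
Read '0': {B, D, E} → {B}.

{B}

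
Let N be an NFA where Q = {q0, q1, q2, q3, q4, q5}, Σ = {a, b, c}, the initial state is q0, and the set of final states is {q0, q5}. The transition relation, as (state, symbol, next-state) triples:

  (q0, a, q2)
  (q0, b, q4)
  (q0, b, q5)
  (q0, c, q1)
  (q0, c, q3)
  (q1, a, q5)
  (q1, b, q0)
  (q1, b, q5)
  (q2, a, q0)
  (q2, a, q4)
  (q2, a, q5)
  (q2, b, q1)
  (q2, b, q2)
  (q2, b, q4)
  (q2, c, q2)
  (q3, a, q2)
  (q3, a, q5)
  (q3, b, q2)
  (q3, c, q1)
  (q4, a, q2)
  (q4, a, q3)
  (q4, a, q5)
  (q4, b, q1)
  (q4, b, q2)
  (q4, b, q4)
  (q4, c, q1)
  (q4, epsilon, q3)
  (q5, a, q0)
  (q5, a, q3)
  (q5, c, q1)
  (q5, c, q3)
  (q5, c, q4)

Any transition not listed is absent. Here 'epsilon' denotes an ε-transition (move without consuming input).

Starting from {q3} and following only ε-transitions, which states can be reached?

Begin with {q3}.
No ε-moves leave this set, so the closure equals the set itself.

{q3}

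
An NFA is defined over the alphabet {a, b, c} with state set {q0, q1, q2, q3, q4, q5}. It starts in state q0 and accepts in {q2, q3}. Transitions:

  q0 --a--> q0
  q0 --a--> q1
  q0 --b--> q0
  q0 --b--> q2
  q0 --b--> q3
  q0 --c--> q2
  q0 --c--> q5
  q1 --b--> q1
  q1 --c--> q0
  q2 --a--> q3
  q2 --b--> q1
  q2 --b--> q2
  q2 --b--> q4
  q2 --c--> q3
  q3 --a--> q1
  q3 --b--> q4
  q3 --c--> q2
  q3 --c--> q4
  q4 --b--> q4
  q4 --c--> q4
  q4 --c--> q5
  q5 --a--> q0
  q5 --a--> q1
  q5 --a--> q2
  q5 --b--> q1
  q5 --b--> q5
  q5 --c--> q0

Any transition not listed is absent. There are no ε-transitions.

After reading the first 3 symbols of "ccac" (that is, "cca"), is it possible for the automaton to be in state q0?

Start in {q0}.
Read 'c': q0→{q2, q5}; now {q2, q5}.
Read 'c': q2→{q3}, q5→{q0}; now {q0, q3}.
Read 'a': q0→{q0, q1}, q3→{q1}; now {q0, q1}.
State q0 is in {q0, q1}.

Yes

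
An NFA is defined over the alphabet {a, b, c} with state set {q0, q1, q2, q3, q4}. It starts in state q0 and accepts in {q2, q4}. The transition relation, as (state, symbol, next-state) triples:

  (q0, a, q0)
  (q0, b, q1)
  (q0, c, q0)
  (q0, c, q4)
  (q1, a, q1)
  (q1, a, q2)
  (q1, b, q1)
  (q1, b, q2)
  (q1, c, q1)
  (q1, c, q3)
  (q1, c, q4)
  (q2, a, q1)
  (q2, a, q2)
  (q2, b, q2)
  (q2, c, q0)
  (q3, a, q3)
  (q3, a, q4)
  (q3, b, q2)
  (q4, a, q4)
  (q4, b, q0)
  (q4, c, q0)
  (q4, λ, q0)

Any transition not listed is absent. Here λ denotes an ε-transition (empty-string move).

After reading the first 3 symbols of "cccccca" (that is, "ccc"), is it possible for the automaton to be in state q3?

No

Start in {q0}.
Read 'c': q0→{q0, q4}; now {q0, q4}.
Read 'c': q0→{q0, q4}, q4→{q0}; now {q0, q4}.
Read 'c': q0→{q0, q4}, q4→{q0}; now {q0, q4}.
State q3 is not in {q0, q4}.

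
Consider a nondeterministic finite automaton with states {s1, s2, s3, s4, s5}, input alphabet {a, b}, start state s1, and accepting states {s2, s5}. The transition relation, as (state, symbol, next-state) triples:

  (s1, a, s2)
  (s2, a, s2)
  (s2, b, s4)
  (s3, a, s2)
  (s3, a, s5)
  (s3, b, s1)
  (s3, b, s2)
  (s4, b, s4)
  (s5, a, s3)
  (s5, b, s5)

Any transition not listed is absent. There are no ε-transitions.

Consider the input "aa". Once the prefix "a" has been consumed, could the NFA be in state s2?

Start in {s1}.
Read 'a': s1→{s2}; now {s2}.
State s2 is in {s2}.

Yes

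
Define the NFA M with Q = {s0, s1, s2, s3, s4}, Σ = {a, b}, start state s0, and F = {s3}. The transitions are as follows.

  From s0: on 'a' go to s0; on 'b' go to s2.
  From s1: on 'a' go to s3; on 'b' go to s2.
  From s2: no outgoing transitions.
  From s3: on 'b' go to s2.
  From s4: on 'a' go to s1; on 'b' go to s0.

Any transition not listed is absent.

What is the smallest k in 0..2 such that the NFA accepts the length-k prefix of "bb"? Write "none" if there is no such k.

none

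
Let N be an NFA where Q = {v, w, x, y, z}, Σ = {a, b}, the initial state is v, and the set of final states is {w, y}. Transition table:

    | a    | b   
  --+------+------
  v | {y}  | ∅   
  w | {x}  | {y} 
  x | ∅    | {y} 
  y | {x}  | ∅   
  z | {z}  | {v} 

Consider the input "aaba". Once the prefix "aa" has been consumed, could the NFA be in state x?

Start in {v}.
Read 'a': v→{y}; now {y}.
Read 'a': y→{x}; now {x}.
State x is in {x}.

Yes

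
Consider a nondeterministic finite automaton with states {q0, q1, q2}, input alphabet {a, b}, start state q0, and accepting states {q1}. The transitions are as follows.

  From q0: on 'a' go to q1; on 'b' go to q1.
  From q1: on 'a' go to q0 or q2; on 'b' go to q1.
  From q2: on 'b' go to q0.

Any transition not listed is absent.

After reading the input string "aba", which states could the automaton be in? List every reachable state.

{q0, q2}

Start in {q0}.
Read 'a': {q0} → {q1}.
Read 'b': {q1} → {q1}.
Read 'a': {q1} → {q0, q2}.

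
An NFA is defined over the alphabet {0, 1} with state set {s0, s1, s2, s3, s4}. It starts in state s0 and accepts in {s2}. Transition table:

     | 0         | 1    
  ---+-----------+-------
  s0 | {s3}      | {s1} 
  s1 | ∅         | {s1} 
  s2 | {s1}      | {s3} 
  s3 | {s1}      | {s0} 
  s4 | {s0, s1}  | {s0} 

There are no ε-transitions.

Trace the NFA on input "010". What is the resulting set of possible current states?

Start in {s0}.
Read '0': s0→{s3}; now {s3}.
Read '1': s3→{s0}; now {s0}.
Read '0': s0→{s3}; now {s3}.

{s3}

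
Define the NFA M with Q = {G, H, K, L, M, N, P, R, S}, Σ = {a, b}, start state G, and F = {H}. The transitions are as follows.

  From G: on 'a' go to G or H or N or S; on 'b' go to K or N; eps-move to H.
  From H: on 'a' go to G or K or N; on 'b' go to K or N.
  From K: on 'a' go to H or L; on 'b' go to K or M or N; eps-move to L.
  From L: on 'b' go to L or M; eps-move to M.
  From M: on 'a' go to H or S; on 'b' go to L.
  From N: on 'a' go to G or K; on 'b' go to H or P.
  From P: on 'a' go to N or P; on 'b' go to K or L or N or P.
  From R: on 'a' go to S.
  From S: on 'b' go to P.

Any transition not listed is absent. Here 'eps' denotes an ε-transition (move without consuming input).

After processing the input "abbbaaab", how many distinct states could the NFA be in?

6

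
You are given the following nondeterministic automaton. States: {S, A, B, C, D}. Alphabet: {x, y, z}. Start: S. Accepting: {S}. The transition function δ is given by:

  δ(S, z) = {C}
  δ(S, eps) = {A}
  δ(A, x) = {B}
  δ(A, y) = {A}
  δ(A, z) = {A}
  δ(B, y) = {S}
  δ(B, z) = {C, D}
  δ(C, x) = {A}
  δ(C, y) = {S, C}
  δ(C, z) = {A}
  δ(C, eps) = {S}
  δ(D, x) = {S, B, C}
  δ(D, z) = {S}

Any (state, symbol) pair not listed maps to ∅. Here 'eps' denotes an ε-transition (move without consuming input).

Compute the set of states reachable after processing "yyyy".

Start: ε-closure({S}) = {S, A}.
Read 'y': S→∅, A→{A}; now {A}.
Read 'y': A→{A}; now {A}.
Read 'y': A→{A}; now {A}.
Read 'y': A→{A}; now {A}.

{A}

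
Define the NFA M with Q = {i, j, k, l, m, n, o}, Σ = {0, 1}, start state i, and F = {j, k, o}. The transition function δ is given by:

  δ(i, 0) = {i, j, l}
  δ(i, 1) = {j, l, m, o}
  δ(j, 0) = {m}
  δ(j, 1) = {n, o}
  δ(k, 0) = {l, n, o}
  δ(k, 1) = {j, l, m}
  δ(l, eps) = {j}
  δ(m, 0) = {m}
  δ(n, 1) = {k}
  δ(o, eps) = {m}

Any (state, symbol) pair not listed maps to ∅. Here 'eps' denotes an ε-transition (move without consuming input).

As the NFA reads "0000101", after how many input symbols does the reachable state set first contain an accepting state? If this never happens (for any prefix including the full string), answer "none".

1

Start in {i}.
Read '0': i→{i, j, l}; now {i, j, l}.
None of the earlier sets intersect F, but {i, j, l} does.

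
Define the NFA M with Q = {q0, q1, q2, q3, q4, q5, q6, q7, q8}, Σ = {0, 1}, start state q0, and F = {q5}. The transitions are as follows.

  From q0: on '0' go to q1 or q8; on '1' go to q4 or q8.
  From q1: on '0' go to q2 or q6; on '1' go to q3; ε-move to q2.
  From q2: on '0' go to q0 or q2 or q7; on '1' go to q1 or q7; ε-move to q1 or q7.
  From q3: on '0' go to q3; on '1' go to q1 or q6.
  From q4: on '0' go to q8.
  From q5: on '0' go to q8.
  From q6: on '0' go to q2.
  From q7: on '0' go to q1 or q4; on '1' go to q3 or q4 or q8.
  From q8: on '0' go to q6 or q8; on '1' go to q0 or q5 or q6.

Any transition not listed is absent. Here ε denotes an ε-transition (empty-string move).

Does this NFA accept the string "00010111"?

Start in {q0}.
Read '0': q0→{q1, q8}; union {q1, q8}; ε-closure = {q1, q2, q7, q8}.
Read '0': q1→{q2, q6}, q2→{q0, q2, q7}, q7→{q1, q4}, q8→{q6, q8}; now {q0, q1, q2, q4, q6, q7, q8}.
Read '0': q0→{q1, q8}, q1→{q2, q6}, q2→{q0, q2, q7}, q4→{q8}, q6→{q2}, q7→{q1, q4}, q8→{q6, q8}; now {q0, q1, q2, q4, q6, q7, q8}.
Read '1': q0→{q4, q8}, q1→{q3}, q2→{q1, q7}, q4→∅, q6→∅, q7→{q3, q4, q8}, q8→{q0, q5, q6}; union {q0, q1, q3, q4, q5, q6, q7, q8}; ε-closure = {q0, q1, q2, q3, q4, q5, q6, q7, q8}.
Read '0': q0→{q1, q8}, q1→{q2, q6}, q2→{q0, q2, q7}, q3→{q3}, q4→{q8}, q5→{q8}, q6→{q2}, q7→{q1, q4}, q8→{q6, q8}; now {q0, q1, q2, q3, q4, q6, q7, q8}.
Read '1': q0→{q4, q8}, q1→{q3}, q2→{q1, q7}, q3→{q1, q6}, q4→∅, q6→∅, q7→{q3, q4, q8}, q8→{q0, q5, q6}; union {q0, q1, q3, q4, q5, q6, q7, q8}; ε-closure = {q0, q1, q2, q3, q4, q5, q6, q7, q8}.
Read '1': q0→{q4, q8}, q1→{q3}, q2→{q1, q7}, q3→{q1, q6}, q4→∅, q5→∅, q6→∅, q7→{q3, q4, q8}, q8→{q0, q5, q6}; union {q0, q1, q3, q4, q5, q6, q7, q8}; ε-closure = {q0, q1, q2, q3, q4, q5, q6, q7, q8}.
Read '1': q0→{q4, q8}, q1→{q3}, q2→{q1, q7}, q3→{q1, q6}, q4→∅, q5→∅, q6→∅, q7→{q3, q4, q8}, q8→{q0, q5, q6}; union {q0, q1, q3, q4, q5, q6, q7, q8}; ε-closure = {q0, q1, q2, q3, q4, q5, q6, q7, q8}.
The final set {q0, q1, q2, q3, q4, q5, q6, q7, q8} contains the accepting state q5.

Yes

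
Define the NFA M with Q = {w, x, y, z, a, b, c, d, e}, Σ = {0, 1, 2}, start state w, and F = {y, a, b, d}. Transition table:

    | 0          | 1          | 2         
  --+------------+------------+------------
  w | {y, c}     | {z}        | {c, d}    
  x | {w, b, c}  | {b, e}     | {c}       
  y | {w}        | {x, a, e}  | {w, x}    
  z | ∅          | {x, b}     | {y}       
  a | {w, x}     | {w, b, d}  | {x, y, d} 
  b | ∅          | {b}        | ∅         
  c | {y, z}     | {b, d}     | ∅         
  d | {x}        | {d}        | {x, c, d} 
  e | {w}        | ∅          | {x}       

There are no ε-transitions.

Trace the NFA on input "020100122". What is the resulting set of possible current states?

Start in {w}.
Read '0': {w} → {y, c}.
Read '2': {y, c} → {w, x}.
Read '0': {w, x} → {w, y, b, c}.
Read '1': {w, y, b, c} → {x, z, a, b, d, e}.
Read '0': {x, z, a, b, d, e} → {w, x, b, c}.
Read '0': {w, x, b, c} → {w, y, z, b, c}.
Read '1': {w, y, z, b, c} → {x, z, a, b, d, e}.
Read '2': {x, z, a, b, d, e} → {x, y, c, d}.
Read '2': {x, y, c, d} → {w, x, c, d}.

{w, x, c, d}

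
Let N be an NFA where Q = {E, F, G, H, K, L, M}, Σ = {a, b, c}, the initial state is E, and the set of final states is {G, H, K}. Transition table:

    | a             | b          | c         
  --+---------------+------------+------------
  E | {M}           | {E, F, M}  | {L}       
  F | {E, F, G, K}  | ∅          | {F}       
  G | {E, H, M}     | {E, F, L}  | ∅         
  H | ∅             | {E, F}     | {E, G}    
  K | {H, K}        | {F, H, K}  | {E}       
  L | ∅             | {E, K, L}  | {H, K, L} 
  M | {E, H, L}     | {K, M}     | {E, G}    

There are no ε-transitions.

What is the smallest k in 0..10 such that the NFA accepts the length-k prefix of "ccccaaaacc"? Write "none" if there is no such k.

Start in {E}.
Read 'c': {E} → {L}.
Read 'c': {L} → {H, K, L}.
None of the earlier sets intersect F, but {H, K, L} does.

2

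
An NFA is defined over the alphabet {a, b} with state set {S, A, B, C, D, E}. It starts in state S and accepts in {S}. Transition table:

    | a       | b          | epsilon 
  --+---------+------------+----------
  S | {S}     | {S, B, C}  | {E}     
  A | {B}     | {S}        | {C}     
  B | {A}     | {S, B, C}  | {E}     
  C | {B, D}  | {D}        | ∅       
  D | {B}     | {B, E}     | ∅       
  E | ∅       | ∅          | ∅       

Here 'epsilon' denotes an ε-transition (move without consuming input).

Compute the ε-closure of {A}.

Begin with {A}.
ε-move A → C; add C.

{A, C}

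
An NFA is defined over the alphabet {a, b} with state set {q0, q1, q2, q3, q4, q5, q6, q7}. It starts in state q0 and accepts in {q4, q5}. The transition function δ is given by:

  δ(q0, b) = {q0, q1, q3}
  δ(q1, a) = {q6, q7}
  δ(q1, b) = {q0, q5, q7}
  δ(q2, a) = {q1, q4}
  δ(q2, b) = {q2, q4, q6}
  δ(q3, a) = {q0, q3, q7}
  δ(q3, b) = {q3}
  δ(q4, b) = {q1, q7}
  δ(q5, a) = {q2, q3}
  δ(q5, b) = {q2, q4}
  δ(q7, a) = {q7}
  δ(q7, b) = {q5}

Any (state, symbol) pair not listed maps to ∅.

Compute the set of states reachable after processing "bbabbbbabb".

Start in {q0}.
Read 'b': q0→{q0, q1, q3}; now {q0, q1, q3}.
Read 'b': q0→{q0, q1, q3}, q1→{q0, q5, q7}, q3→{q3}; now {q0, q1, q3, q5, q7}.
Read 'a': q0→∅, q1→{q6, q7}, q3→{q0, q3, q7}, q5→{q2, q3}, q7→{q7}; now {q0, q2, q3, q6, q7}.
Read 'b': q0→{q0, q1, q3}, q2→{q2, q4, q6}, q3→{q3}, q6→∅, q7→{q5}; now {q0, q1, q2, q3, q4, q5, q6}.
Read 'b': q0→{q0, q1, q3}, q1→{q0, q5, q7}, q2→{q2, q4, q6}, q3→{q3}, q4→{q1, q7}, q5→{q2, q4}, q6→∅; now {q0, q1, q2, q3, q4, q5, q6, q7}.
Read 'b': q0→{q0, q1, q3}, q1→{q0, q5, q7}, q2→{q2, q4, q6}, q3→{q3}, q4→{q1, q7}, q5→{q2, q4}, q6→∅, q7→{q5}; now {q0, q1, q2, q3, q4, q5, q6, q7}.
Read 'b': q0→{q0, q1, q3}, q1→{q0, q5, q7}, q2→{q2, q4, q6}, q3→{q3}, q4→{q1, q7}, q5→{q2, q4}, q6→∅, q7→{q5}; now {q0, q1, q2, q3, q4, q5, q6, q7}.
Read 'a': q0→∅, q1→{q6, q7}, q2→{q1, q4}, q3→{q0, q3, q7}, q4→∅, q5→{q2, q3}, q6→∅, q7→{q7}; now {q0, q1, q2, q3, q4, q6, q7}.
Read 'b': q0→{q0, q1, q3}, q1→{q0, q5, q7}, q2→{q2, q4, q6}, q3→{q3}, q4→{q1, q7}, q6→∅, q7→{q5}; now {q0, q1, q2, q3, q4, q5, q6, q7}.
Read 'b': q0→{q0, q1, q3}, q1→{q0, q5, q7}, q2→{q2, q4, q6}, q3→{q3}, q4→{q1, q7}, q5→{q2, q4}, q6→∅, q7→{q5}; now {q0, q1, q2, q3, q4, q5, q6, q7}.

{q0, q1, q2, q3, q4, q5, q6, q7}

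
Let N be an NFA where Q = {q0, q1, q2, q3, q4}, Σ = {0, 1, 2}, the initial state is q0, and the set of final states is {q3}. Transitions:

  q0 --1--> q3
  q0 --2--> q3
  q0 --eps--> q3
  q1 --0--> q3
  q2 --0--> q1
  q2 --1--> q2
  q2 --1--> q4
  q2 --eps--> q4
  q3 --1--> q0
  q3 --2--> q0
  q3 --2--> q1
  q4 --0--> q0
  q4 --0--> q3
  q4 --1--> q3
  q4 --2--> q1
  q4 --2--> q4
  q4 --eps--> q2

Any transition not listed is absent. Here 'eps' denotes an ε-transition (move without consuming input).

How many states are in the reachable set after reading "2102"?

0

Start: ε-closure({q0}) = {q0, q3}.
Read '2': {q0, q3} → {q0, q1, q3}.
Read '1': {q0, q1, q3} → {q0, q3}.
Read '0': {q0, q3} → ∅.
The set is empty and remains empty for the remaining 1 symbol.
That set has 0 states.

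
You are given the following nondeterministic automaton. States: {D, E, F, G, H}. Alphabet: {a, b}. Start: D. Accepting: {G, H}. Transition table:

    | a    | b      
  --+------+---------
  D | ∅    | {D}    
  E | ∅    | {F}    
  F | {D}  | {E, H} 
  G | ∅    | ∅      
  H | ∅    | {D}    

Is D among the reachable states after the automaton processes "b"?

Start in {D}.
Read 'b': D→{D}; now {D}.
State D is in {D}.

Yes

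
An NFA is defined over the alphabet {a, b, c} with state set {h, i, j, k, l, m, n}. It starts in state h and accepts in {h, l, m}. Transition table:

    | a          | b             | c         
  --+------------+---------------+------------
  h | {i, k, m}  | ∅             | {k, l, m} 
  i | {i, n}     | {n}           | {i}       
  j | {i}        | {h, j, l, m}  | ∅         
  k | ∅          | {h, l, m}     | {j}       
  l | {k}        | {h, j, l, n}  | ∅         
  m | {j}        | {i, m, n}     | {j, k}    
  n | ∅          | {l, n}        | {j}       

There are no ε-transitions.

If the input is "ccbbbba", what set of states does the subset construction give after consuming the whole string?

Start in {h}.
Read 'c': {h} → {k, l, m}.
Read 'c': {k, l, m} → {j, k}.
Read 'b': {j, k} → {h, j, l, m}.
Read 'b': {h, j, l, m} → {h, i, j, l, m, n}.
Read 'b': {h, i, j, l, m, n} → {h, i, j, l, m, n}.
Read 'b': {h, i, j, l, m, n} → {h, i, j, l, m, n}.
Read 'a': {h, i, j, l, m, n} → {i, j, k, m, n}.

{i, j, k, m, n}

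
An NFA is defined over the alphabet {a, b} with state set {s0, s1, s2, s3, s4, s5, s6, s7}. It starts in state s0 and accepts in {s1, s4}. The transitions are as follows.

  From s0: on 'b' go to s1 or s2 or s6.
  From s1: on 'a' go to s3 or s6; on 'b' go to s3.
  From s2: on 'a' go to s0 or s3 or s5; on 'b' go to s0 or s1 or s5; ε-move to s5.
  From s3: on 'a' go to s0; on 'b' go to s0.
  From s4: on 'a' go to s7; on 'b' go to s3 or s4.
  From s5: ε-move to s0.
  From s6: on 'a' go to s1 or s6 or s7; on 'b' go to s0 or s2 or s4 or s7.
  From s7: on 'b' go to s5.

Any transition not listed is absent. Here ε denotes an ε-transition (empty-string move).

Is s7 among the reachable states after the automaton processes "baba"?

Start in {s0}.
Read 'b': s0→{s1, s2, s6}; union {s1, s2, s6}; ε-closure = {s0, s1, s2, s5, s6}.
Read 'a': s0→∅, s1→{s3, s6}, s2→{s0, s3, s5}, s5→∅, s6→{s1, s6, s7}; now {s0, s1, s3, s5, s6, s7}.
Read 'b': s0→{s1, s2, s6}, s1→{s3}, s3→{s0}, s5→∅, s6→{s0, s2, s4, s7}, s7→{s5}; now {s0, s1, s2, s3, s4, s5, s6, s7}.
Read 'a': s0→∅, s1→{s3, s6}, s2→{s0, s3, s5}, s3→{s0}, s4→{s7}, s5→∅, s6→{s1, s6, s7}, s7→∅; now {s0, s1, s3, s5, s6, s7}.
State s7 is in {s0, s1, s3, s5, s6, s7}.

Yes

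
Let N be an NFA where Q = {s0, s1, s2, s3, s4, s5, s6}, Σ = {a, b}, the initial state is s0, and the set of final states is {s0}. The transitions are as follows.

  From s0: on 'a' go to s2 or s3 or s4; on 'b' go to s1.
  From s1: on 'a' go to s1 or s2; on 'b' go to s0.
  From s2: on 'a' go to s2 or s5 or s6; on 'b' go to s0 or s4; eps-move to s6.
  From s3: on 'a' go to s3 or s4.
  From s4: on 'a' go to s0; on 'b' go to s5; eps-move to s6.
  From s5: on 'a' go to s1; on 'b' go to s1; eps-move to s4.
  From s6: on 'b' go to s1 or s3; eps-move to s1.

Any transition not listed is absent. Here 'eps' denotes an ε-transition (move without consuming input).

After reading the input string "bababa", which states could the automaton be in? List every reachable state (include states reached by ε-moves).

Start in {s0}.
Read 'b': s0→{s1}; now {s1}.
Read 'a': s1→{s1, s2}; union {s1, s2}; ε-closure = {s1, s2, s6}.
Read 'b': s1→{s0}, s2→{s0, s4}, s6→{s1, s3}; union {s0, s1, s3, s4}; ε-closure = {s0, s1, s3, s4, s6}.
Read 'a': s0→{s2, s3, s4}, s1→{s1, s2}, s3→{s3, s4}, s4→{s0}, s6→∅; union {s0, s1, s2, s3, s4}; ε-closure = {s0, s1, s2, s3, s4, s6}.
Read 'b': s0→{s1}, s1→{s0}, s2→{s0, s4}, s3→∅, s4→{s5}, s6→{s1, s3}; union {s0, s1, s3, s4, s5}; ε-closure = {s0, s1, s3, s4, s5, s6}.
Read 'a': s0→{s2, s3, s4}, s1→{s1, s2}, s3→{s3, s4}, s4→{s0}, s5→{s1}, s6→∅; union {s0, s1, s2, s3, s4}; ε-closure = {s0, s1, s2, s3, s4, s6}.

{s0, s1, s2, s3, s4, s6}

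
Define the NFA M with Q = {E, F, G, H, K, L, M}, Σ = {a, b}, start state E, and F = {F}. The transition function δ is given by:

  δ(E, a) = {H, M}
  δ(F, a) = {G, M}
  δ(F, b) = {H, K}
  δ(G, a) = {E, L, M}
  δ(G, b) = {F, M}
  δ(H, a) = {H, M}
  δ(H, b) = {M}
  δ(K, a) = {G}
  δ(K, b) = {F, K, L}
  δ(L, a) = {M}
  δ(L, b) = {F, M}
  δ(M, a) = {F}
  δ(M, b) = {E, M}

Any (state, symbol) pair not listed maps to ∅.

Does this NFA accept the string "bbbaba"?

No

Start in {E}.
Read 'b': E→∅; now ∅.
The set is empty and remains empty for the remaining 5 symbols.
The final set ∅ contains no accepting state.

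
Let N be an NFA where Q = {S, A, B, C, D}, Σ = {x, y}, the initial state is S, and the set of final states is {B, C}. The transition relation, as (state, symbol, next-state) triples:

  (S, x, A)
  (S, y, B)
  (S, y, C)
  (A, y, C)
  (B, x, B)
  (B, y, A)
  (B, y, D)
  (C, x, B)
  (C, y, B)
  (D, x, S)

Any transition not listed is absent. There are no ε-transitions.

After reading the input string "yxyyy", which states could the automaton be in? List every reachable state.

Start in {S}.
Read 'y': {S} → {B, C}.
Read 'x': {B, C} → {B}.
Read 'y': {B} → {A, D}.
Read 'y': {A, D} → {C}.
Read 'y': {C} → {B}.

{B}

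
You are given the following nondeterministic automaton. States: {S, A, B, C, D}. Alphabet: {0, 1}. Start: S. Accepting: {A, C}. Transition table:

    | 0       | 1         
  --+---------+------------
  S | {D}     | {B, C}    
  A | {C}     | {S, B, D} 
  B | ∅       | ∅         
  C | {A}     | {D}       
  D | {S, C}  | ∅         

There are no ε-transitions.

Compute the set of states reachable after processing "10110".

{A}

Start in {S}.
Read '1': {S} → {B, C}.
Read '0': {B, C} → {A}.
Read '1': {A} → {S, B, D}.
Read '1': {S, B, D} → {B, C}.
Read '0': {B, C} → {A}.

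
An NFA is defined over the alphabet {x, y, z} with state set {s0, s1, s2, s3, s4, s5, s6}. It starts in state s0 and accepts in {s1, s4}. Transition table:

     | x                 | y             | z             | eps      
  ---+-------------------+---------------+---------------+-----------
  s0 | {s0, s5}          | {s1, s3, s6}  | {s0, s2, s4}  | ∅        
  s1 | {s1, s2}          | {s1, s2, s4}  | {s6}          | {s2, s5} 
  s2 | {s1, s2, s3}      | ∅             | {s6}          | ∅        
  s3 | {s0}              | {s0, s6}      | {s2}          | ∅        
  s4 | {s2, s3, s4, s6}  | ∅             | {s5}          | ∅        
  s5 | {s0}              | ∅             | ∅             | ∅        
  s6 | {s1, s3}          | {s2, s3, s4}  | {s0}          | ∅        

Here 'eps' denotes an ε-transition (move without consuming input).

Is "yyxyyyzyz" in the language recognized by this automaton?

Start in {s0}.
Read 'y': {s0} → {s1, s2, s3, s5, s6}.
Read 'y': {s1, s2, s3, s5, s6} → {s0, s1, s2, s3, s4, s5, s6}.
Read 'x': {s0, s1, s2, s3, s4, s5, s6} → {s0, s1, s2, s3, s4, s5, s6}.
Read 'y': {s0, s1, s2, s3, s4, s5, s6} → {s0, s1, s2, s3, s4, s5, s6}.
Read 'y': {s0, s1, s2, s3, s4, s5, s6} → {s0, s1, s2, s3, s4, s5, s6}.
Read 'y': {s0, s1, s2, s3, s4, s5, s6} → {s0, s1, s2, s3, s4, s5, s6}.
Read 'z': {s0, s1, s2, s3, s4, s5, s6} → {s0, s2, s4, s5, s6}.
Read 'y': {s0, s2, s4, s5, s6} → {s1, s2, s3, s4, s5, s6}.
Read 'z': {s1, s2, s3, s4, s5, s6} → {s0, s2, s5, s6}.
The final set {s0, s2, s5, s6} contains no accepting state.

No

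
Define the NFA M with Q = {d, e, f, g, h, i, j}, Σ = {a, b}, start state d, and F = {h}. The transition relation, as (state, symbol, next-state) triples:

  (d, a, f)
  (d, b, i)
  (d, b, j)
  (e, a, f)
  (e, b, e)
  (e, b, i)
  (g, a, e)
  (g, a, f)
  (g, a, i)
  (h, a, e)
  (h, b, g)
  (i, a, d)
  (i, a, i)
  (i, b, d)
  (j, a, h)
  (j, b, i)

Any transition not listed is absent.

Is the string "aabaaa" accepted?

No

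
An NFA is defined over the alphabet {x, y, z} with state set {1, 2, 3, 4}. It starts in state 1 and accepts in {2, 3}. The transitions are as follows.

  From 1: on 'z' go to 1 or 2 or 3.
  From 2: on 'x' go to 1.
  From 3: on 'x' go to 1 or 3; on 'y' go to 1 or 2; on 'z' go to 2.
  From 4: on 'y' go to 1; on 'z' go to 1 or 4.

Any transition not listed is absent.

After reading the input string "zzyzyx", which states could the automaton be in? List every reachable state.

Start in {1}.
Read 'z': {1} → {1, 2, 3}.
Read 'z': {1, 2, 3} → {1, 2, 3}.
Read 'y': {1, 2, 3} → {1, 2}.
Read 'z': {1, 2} → {1, 2, 3}.
Read 'y': {1, 2, 3} → {1, 2}.
Read 'x': {1, 2} → {1}.

{1}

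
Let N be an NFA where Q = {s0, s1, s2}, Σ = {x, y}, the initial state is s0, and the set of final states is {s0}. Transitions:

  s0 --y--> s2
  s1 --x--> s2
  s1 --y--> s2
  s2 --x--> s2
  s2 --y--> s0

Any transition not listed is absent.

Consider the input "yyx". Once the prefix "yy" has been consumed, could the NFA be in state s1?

Start in {s0}.
Read 'y': s0→{s2}; now {s2}.
Read 'y': s2→{s0}; now {s0}.
State s1 is not in {s0}.

No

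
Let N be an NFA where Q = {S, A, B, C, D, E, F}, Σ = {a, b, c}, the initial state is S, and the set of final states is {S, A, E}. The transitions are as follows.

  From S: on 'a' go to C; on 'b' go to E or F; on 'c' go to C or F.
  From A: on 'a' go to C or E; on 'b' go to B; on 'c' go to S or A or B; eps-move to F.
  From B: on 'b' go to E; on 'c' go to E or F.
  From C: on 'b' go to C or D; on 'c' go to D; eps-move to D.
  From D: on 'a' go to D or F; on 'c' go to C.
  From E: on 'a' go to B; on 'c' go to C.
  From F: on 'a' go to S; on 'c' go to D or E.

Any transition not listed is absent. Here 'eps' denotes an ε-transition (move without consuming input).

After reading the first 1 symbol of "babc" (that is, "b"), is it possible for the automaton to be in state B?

No

Start in {S}.
Read 'b': S→{E, F}; now {E, F}.
State B is not in {E, F}.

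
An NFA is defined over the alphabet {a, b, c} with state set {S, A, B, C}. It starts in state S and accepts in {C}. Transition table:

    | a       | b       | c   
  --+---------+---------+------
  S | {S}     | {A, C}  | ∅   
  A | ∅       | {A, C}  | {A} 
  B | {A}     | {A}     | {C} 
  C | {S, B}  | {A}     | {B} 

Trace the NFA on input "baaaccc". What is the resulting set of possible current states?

Start in {S}.
Read 'b': {S} → {A, C}.
Read 'a': {A, C} → {S, B}.
Read 'a': {S, B} → {S, A}.
Read 'a': {S, A} → {S}.
Read 'c': {S} → ∅.
The set is empty and remains empty for the remaining 2 symbols.

∅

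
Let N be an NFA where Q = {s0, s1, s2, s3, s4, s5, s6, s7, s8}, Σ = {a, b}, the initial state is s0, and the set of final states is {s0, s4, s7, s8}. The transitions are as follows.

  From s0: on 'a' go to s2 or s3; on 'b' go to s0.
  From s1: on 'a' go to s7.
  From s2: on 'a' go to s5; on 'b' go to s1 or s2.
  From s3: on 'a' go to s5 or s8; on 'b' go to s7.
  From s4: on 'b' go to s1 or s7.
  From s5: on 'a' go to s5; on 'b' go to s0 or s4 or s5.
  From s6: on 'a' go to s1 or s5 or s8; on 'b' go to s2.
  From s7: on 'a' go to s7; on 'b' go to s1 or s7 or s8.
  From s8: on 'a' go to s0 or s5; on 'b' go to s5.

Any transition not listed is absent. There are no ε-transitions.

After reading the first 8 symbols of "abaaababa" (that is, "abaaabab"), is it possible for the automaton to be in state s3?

Start in {s0}.
Read 'a': {s0} → {s2, s3}.
Read 'b': {s2, s3} → {s1, s2, s7}.
Read 'a': {s1, s2, s7} → {s5, s7}.
Read 'a': {s5, s7} → {s5, s7}.
Read 'a': {s5, s7} → {s5, s7}.
Read 'b': {s5, s7} → {s0, s1, s4, s5, s7, s8}.
Read 'a': {s0, s1, s4, s5, s7, s8} → {s0, s2, s3, s5, s7}.
Read 'b': {s0, s2, s3, s5, s7} → {s0, s1, s2, s4, s5, s7, s8}.
State s3 is not in {s0, s1, s2, s4, s5, s7, s8}.

No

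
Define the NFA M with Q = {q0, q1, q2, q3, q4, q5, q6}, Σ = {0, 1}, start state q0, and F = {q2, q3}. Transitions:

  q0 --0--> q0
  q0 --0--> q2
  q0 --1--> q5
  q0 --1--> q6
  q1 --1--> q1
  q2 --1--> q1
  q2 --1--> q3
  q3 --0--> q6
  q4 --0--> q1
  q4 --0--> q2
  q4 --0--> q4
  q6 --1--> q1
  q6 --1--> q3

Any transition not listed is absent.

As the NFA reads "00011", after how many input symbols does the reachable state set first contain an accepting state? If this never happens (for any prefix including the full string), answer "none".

Start in {q0}.
Read '0': {q0} → {q0, q2}.
None of the earlier sets intersect F, but {q0, q2} does.

1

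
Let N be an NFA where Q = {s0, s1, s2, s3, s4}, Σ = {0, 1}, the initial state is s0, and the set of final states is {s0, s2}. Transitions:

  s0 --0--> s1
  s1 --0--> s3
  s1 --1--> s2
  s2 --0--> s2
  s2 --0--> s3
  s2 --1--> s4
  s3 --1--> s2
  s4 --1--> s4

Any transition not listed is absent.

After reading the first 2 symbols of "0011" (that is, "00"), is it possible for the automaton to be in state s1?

Start in {s0}.
Read '0': s0→{s1}; now {s1}.
Read '0': s1→{s3}; now {s3}.
State s1 is not in {s3}.

No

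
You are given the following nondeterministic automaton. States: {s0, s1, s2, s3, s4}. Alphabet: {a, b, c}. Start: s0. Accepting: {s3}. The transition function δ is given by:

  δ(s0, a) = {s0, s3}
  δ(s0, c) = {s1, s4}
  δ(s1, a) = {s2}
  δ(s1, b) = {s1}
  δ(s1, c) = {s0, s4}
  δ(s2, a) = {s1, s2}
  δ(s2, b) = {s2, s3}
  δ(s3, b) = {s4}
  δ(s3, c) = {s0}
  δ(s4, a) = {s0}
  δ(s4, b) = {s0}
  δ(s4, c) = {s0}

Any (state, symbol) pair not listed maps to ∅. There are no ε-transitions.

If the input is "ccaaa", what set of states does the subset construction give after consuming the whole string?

{s0, s3}

Start in {s0}.
Read 'c': {s0} → {s1, s4}.
Read 'c': {s1, s4} → {s0, s4}.
Read 'a': {s0, s4} → {s0, s3}.
Read 'a': {s0, s3} → {s0, s3}.
Read 'a': {s0, s3} → {s0, s3}.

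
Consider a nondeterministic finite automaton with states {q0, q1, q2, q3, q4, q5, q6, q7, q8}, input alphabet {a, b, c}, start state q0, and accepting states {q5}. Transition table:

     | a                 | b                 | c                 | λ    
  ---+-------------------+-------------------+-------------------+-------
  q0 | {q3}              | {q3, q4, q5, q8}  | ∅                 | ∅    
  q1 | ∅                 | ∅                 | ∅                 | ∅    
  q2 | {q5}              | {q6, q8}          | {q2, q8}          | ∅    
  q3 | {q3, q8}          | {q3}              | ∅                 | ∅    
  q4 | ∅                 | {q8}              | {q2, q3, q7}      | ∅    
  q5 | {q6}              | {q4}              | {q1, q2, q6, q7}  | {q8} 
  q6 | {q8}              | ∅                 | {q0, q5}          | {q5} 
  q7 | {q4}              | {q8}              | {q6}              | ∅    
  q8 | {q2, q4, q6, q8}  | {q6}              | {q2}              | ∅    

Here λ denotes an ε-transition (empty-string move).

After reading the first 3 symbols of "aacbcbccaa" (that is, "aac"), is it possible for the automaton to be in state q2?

Yes

Start in {q0}.
Read 'a': {q0} → {q3}.
Read 'a': {q3} → {q3, q8}.
Read 'c': {q3, q8} → {q2}.
State q2 is in {q2}.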